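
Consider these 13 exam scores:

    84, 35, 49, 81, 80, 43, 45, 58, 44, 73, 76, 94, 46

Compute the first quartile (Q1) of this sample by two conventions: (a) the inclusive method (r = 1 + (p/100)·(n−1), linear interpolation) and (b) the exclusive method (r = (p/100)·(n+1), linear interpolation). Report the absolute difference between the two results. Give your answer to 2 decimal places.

Sorted: 35, 43, 44, 45, 46, 49, 58, 73, 76, 80, 81, 84, 94.
n = 13.
(a) r = 4 → value at rank 4 = 45.
(b) r = 3.5; between ranks 3 (44) and 4 (45): 44.5.
|45 − 44.5| = 0.5.

0.50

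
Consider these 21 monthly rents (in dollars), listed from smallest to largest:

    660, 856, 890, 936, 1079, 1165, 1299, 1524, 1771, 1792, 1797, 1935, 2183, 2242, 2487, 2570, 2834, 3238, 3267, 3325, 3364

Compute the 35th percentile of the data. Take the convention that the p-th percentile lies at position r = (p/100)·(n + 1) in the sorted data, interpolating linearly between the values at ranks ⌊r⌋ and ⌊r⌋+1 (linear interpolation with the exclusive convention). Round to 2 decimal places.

1456.50

n = 21.
r = (35/100)·(21 + 1) = 7.7.
Rank 7 is 1299 and rank 8 is 1524.
Interpolate: 1299 + 0.7·(1524 − 1299) = 1299 + 0.7·225 = 1456.5.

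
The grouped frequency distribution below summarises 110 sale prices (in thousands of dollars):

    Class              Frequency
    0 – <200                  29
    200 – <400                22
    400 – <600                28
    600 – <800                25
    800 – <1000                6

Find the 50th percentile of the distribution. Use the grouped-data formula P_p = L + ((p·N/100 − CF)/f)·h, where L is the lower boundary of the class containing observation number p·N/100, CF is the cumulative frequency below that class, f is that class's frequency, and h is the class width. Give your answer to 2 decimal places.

N = 110; target position k = 50/100 · 110 = 55.
Cumulative frequencies: 29, 51, 79, 104, 110.
Observation 55 falls in the class 400 – <600.
L = 400, CF = 51, f = 28, h = 200.
P50 = 400 + ((55 − 51)/28)·200 = 400 + 28.5714 = 428.571.

428.57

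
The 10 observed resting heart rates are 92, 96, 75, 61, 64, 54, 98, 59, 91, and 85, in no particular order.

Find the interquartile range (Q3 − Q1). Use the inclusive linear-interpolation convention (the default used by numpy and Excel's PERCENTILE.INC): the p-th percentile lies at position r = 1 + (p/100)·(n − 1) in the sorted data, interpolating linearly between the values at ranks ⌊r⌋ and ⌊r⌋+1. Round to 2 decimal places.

Sorted: 54, 59, 61, 64, 75, 85, 91, 92, 96, 98.
n = 10.
P25: r = 3.25; ranks 3–4 are 61, 64; interpolating gives 61.75.
P75: r = 7.75; ranks 7–8 are 91, 92; interpolating gives 91.75.
Difference: 91.75 − 61.75 = 30.

30.00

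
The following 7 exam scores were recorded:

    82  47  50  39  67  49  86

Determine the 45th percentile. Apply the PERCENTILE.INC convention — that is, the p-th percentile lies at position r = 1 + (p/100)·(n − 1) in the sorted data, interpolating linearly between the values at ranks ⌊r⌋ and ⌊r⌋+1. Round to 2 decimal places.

Sorted: 39, 47, 49, 50, 67, 82, 86.
n = 7.
r = 1 + (45/100)·(7 − 1) = 1 + 2.7 = 3.7.
Rank 3 is 49 and rank 4 is 50.
Interpolate: 49 + 0.7·(50 − 49) = 49 + 0.7·1 = 49.7.

49.70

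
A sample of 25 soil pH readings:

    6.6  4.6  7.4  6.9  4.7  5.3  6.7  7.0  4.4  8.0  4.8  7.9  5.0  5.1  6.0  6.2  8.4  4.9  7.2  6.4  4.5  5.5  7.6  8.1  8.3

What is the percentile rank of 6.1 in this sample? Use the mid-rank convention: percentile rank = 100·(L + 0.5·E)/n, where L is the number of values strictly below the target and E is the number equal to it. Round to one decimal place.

44.0

Sorted: 4.4, 4.5, 4.6, 4.7, 4.8, 4.9, 5.0, 5.1, 5.3, 5.5, 6.0, 6.2, 6.4, 6.6, 6.7, 6.9, 7.0, 7.2, 7.4, 7.6, 7.9, 8.0, 8.1, 8.3, 8.4.
Count below 6.1: L = 11; count equal: E = 0; n = 25.
Percentile rank = 100·(11 + 0.5·0)/25 = 100·11/25 = 44.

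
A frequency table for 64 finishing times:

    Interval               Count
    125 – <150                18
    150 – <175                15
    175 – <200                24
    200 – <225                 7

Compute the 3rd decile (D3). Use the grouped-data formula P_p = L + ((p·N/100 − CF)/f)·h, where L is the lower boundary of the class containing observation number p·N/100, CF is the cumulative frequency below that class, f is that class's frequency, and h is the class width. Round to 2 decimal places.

N = 64; target position k = 30/100 · 64 = 19.2.
Cumulative frequencies: 18, 33, 57, 64.
Observation 19.2 falls in the class 150 – <175.
L = 150, CF = 18, f = 15, h = 25.
P30 = 150 + ((19.2 − 18)/15)·25 = 150 + 2 = 152.

152.00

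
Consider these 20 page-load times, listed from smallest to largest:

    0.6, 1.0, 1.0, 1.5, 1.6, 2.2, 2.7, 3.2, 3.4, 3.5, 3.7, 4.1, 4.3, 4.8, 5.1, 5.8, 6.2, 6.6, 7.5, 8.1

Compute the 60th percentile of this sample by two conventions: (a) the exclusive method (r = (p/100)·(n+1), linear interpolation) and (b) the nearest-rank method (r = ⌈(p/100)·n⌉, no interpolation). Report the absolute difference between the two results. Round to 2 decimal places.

n = 20.
(a) r = 12.6; between ranks 12 (4.1) and 13 (4.3): 4.22.
(b) the nearest-rank method: rank 12 → 4.1.
|4.22 − 4.1| = 0.12.

0.12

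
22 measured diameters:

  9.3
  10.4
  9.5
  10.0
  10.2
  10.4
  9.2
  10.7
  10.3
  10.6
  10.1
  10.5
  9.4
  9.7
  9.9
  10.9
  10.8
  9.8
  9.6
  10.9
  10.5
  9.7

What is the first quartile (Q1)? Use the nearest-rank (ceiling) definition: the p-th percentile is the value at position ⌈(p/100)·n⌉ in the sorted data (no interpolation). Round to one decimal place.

Sorted: 9.2, 9.3, 9.4, 9.5, 9.6, 9.7, 9.7, 9.8, 9.9, 10.0, 10.1, 10.2, 10.3, 10.4, 10.4, 10.5, 10.5, 10.6, 10.7, 10.8, 10.9, 10.9.
n = 22.
Position = ⌈25/100 · 22⌉ = ⌈5.5⌉ = 6.
The value at rank 6 is 9.7.

9.7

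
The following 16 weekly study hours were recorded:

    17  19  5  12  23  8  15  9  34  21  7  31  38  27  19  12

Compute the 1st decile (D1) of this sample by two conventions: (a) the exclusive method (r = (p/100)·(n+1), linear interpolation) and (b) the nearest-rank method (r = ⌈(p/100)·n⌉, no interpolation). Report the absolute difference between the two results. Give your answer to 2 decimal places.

0.60

Sorted: 5, 7, 8, 9, 12, 12, 15, 17, 19, 19, 21, 23, 27, 31, 34, 38.
n = 16.
(a) r = 1.7; between ranks 1 (5) and 2 (7): 6.4.
(b) the nearest-rank method: rank 2 → 7.
|6.4 − 7| = 0.6.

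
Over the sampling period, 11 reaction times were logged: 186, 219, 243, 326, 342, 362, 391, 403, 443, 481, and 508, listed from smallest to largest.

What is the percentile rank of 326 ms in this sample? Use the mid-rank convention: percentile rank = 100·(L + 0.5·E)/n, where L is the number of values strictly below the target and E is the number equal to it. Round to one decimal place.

Count below 326: L = 3; count equal: E = 1; n = 11.
Percentile rank = 100·(3 + 0.5·1)/11 = 100·3.5/11 = 31.82.

31.8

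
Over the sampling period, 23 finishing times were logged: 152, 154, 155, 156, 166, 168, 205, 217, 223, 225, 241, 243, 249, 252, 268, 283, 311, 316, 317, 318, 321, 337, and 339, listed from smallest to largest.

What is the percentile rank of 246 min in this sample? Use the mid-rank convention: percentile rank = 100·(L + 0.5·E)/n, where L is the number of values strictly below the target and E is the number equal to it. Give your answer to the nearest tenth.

Count below 246: L = 12; count equal: E = 0; n = 23.
Percentile rank = 100·(12 + 0.5·0)/23 = 100·12/23 = 52.17.

52.2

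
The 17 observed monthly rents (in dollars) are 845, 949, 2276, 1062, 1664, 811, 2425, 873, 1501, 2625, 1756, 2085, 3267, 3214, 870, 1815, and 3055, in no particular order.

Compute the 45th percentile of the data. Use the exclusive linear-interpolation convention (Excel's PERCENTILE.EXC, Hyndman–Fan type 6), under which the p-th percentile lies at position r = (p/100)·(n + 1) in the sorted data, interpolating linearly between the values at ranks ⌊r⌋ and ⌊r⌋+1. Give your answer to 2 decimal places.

Sorted: 811, 845, 870, 873, 949, 1062, 1501, 1664, 1756, 1815, 2085, 2276, 2425, 2625, 3055, 3214, 3267.
n = 17.
r = (45/100)·(17 + 1) = 8.1.
Rank 8 is 1664 and rank 9 is 1756.
Interpolate: 1664 + 0.1·(1756 − 1664) = 1664 + 0.1·92 = 1673.2.

1673.20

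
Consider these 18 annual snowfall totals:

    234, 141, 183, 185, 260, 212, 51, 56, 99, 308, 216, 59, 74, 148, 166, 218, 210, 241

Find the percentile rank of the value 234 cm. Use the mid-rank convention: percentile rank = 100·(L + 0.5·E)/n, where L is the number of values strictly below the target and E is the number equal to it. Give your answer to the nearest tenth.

80.6

Sorted: 51, 56, 59, 74, 99, 141, 148, 166, 183, 185, 210, 212, 216, 218, 234, 241, 260, 308.
Count below 234: L = 14; count equal: E = 1; n = 18.
Percentile rank = 100·(14 + 0.5·1)/18 = 100·14.5/18 = 80.56.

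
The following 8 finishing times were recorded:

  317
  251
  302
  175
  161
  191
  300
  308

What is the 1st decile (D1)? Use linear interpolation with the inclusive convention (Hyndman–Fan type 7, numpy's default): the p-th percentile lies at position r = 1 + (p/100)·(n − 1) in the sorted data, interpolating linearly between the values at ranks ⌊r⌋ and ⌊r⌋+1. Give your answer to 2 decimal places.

Sorted: 161, 175, 191, 251, 300, 302, 308, 317.
n = 8.
r = 1 + (10/100)·(8 − 1) = 1 + 0.7 = 1.7.
Rank 1 is 161 and rank 2 is 175.
Interpolate: 161 + 0.7·(175 − 161) = 161 + 0.7·14 = 170.8.

170.80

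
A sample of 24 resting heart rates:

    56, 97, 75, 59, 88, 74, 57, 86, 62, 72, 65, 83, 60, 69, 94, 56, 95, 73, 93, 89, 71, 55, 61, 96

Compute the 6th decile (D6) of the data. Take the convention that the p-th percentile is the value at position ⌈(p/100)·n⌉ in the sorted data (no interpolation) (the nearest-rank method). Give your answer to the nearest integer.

Sorted: 55, 56, 56, 57, 59, 60, 61, 62, 65, 69, 71, 72, 73, 74, 75, 83, 86, 88, 89, 93, 94, 95, 96, 97.
n = 24.
Position = ⌈60/100 · 24⌉ = ⌈14.4⌉ = 15.
The value at rank 15 is 75.

75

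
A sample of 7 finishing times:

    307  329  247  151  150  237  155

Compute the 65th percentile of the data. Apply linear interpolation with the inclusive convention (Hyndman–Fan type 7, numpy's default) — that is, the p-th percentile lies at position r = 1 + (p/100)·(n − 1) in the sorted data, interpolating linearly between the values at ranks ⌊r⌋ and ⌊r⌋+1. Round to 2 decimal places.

246.00

Sorted: 150, 151, 155, 237, 247, 307, 329.
n = 7.
r = 1 + (65/100)·(7 − 1) = 1 + 3.9 = 4.9.
Rank 4 is 237 and rank 5 is 247.
Interpolate: 237 + 0.9·(247 − 237) = 237 + 0.9·10 = 246.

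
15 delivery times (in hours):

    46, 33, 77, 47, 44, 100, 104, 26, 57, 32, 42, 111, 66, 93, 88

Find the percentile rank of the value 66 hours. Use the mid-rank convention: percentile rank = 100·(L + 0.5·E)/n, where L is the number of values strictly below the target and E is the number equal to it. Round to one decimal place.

56.7

Sorted: 26, 32, 33, 42, 44, 46, 47, 57, 66, 77, 88, 93, 100, 104, 111.
Count below 66: L = 8; count equal: E = 1; n = 15.
Percentile rank = 100·(8 + 0.5·1)/15 = 100·8.5/15 = 56.67.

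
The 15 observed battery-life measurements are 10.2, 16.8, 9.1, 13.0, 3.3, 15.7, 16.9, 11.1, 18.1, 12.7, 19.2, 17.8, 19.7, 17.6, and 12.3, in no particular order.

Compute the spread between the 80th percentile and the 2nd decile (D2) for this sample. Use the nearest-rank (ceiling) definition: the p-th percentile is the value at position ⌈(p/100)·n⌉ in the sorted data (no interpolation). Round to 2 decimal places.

Sorted: 3.3, 9.1, 10.2, 11.1, 12.3, 12.7, 13.0, 15.7, 16.8, 16.9, 17.6, 17.8, 18.1, 19.2, 19.7.
n = 15.
P20: rank ⌈20/100·15⌉ = 3 → 10.2.
P80: rank ⌈80/100·15⌉ = 12 → 17.8.
Difference: 17.8 − 10.2 = 7.6.

7.60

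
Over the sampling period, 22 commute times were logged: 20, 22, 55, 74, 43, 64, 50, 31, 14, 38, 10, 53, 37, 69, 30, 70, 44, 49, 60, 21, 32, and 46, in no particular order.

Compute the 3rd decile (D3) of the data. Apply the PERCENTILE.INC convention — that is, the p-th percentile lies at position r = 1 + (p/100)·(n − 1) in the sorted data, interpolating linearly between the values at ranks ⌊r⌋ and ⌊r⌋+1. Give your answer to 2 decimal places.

Sorted: 10, 14, 20, 21, 22, 30, 31, 32, 37, 38, 43, 44, 46, 49, 50, 53, 55, 60, 64, 69, 70, 74.
n = 22.
r = 1 + (30/100)·(22 − 1) = 1 + 6.3 = 7.3.
Rank 7 is 31 and rank 8 is 32.
Interpolate: 31 + 0.3·(32 − 31) = 31 + 0.3·1 = 31.3.

31.30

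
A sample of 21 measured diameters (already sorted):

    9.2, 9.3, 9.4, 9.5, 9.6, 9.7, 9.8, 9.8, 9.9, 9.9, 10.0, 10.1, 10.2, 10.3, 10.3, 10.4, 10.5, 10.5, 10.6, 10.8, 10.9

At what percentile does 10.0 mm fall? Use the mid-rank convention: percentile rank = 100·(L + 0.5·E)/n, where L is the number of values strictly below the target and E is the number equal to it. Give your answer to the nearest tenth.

Count below 10.0: L = 10; count equal: E = 1; n = 21.
Percentile rank = 100·(10 + 0.5·1)/21 = 100·10.5/21 = 50.

50.0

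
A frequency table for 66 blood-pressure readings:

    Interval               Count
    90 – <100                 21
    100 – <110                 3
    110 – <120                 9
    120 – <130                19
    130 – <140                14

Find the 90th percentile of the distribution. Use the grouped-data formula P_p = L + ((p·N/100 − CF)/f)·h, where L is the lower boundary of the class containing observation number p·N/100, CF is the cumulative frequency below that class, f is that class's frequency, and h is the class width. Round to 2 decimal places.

N = 66; target position k = 90/100 · 66 = 59.4.
Cumulative frequencies: 21, 24, 33, 52, 66.
Observation 59.4 falls in the class 130 – <140.
L = 130, CF = 52, f = 14, h = 10.
P90 = 130 + ((59.4 − 52)/14)·10 = 130 + 5.28571 = 135.286.

135.29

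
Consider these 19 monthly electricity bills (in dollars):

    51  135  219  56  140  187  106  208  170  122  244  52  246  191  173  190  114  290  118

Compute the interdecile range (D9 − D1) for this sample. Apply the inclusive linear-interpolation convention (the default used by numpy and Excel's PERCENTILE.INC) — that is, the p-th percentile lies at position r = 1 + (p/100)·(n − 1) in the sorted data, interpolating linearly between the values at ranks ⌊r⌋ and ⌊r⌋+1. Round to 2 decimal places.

Sorted: 51, 52, 56, 106, 114, 118, 122, 135, 140, 170, 173, 187, 190, 191, 208, 219, 244, 246, 290.
n = 19.
P10: r = 2.8; ranks 2–3 are 52, 56; interpolating gives 55.2.
P90: r = 17.2; ranks 17–18 are 244, 246; interpolating gives 244.4.
Difference: 244.4 − 55.2 = 189.2.

189.20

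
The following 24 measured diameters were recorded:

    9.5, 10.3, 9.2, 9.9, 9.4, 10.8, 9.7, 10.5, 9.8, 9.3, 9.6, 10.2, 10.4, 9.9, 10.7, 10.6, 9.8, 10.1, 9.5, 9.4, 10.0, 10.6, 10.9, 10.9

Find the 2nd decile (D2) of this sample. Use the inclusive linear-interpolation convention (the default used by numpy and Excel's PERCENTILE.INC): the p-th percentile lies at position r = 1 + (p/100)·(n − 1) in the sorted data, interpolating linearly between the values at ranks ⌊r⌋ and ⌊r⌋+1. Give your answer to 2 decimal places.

Sorted: 9.2, 9.3, 9.4, 9.4, 9.5, 9.5, 9.6, 9.7, 9.8, 9.8, 9.9, 9.9, 10.0, 10.1, 10.2, 10.3, 10.4, 10.5, 10.6, 10.6, 10.7, 10.8, 10.9, 10.9.
n = 24.
r = 1 + (20/100)·(24 − 1) = 1 + 4.6 = 5.6.
Rank 5 is 9.5 and rank 6 is 9.5.
Interpolate: 9.5 + 0.6·(9.5 − 9.5) = 9.5 + 0.6·0 = 9.5.

9.50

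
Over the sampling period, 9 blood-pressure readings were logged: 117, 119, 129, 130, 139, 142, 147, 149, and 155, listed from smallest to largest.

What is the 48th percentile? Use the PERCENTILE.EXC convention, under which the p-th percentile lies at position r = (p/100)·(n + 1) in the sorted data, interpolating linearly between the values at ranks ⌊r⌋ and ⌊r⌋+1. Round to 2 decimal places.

n = 9.
r = (48/100)·(9 + 1) = 4.8.
Rank 4 is 130 and rank 5 is 139.
Interpolate: 130 + 0.8·(139 − 130) = 130 + 0.8·9 = 137.2.

137.20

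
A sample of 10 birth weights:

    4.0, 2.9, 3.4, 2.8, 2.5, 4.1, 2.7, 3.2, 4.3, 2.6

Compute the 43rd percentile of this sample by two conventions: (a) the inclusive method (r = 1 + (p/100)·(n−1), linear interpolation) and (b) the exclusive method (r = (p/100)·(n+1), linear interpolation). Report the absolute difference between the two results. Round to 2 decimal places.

0.01

Sorted: 2.5, 2.6, 2.7, 2.8, 2.9, 3.2, 3.4, 4.0, 4.1, 4.3.
n = 10.
(a) r = 4.87; between ranks 4 (2.8) and 5 (2.9): 2.887.
(b) r = 4.73; between ranks 4 (2.8) and 5 (2.9): 2.873.
|2.887 − 2.873| = 0.014.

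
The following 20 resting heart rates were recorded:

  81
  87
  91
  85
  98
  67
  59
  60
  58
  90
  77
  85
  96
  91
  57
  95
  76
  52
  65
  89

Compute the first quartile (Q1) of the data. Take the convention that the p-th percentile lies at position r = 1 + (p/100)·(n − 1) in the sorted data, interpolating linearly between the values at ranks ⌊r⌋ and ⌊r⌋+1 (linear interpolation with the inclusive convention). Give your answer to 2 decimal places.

Sorted: 52, 57, 58, 59, 60, 65, 67, 76, 77, 81, 85, 85, 87, 89, 90, 91, 91, 95, 96, 98.
n = 20.
r = 1 + (25/100)·(20 − 1) = 1 + 4.75 = 5.75.
Rank 5 is 60 and rank 6 is 65.
Interpolate: 60 + 0.75·(65 − 60) = 60 + 0.75·5 = 63.75.

63.75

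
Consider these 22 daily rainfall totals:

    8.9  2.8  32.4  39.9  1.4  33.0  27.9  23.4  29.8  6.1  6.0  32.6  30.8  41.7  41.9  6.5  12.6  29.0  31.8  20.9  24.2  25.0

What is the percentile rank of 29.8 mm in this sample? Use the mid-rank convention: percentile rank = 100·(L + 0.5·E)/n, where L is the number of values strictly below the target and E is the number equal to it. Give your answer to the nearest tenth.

Sorted: 1.4, 2.8, 6.0, 6.1, 6.5, 8.9, 12.6, 20.9, 23.4, 24.2, 25.0, 27.9, 29.0, 29.8, 30.8, 31.8, 32.4, 32.6, 33.0, 39.9, 41.7, 41.9.
Count below 29.8: L = 13; count equal: E = 1; n = 22.
Percentile rank = 100·(13 + 0.5·1)/22 = 100·13.5/22 = 61.36.

61.4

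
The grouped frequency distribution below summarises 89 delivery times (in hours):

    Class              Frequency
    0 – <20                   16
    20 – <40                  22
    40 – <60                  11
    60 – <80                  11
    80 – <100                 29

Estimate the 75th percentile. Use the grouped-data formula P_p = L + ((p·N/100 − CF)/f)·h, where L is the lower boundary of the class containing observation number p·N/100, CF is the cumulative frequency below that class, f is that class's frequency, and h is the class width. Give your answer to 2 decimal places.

84.66

N = 89; target position k = 75/100 · 89 = 66.75.
Cumulative frequencies: 16, 38, 49, 60, 89.
Observation 66.75 falls in the class 80 – <100.
L = 80, CF = 60, f = 29, h = 20.
P75 = 80 + ((66.75 − 60)/29)·20 = 80 + 4.65517 = 84.6552.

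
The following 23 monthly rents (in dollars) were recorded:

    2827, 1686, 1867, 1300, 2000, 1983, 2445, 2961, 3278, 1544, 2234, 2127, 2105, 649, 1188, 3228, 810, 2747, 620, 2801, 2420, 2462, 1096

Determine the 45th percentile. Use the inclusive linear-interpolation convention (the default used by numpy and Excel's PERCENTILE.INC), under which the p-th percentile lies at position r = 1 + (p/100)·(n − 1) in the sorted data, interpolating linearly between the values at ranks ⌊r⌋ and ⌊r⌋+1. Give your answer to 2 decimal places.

1998.30

Sorted: 620, 649, 810, 1096, 1188, 1300, 1544, 1686, 1867, 1983, 2000, 2105, 2127, 2234, 2420, 2445, 2462, 2747, 2801, 2827, 2961, 3228, 3278.
n = 23.
r = 1 + (45/100)·(23 − 1) = 1 + 9.9 = 10.9.
Rank 10 is 1983 and rank 11 is 2000.
Interpolate: 1983 + 0.9·(2000 − 1983) = 1983 + 0.9·17 = 1998.3.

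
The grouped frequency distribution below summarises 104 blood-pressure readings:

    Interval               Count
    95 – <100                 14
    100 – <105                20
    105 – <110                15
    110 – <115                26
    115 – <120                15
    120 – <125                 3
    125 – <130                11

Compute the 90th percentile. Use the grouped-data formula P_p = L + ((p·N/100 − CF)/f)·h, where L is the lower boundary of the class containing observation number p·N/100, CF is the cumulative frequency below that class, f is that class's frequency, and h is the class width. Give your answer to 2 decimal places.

125.27

N = 104; target position k = 90/100 · 104 = 93.6.
Cumulative frequencies: 14, 34, 49, 75, 90, 93, 104.
Observation 93.6 falls in the class 125 – <130.
L = 125, CF = 93, f = 11, h = 5.
P90 = 125 + ((93.6 − 93)/11)·5 = 125 + 0.272727 = 125.273.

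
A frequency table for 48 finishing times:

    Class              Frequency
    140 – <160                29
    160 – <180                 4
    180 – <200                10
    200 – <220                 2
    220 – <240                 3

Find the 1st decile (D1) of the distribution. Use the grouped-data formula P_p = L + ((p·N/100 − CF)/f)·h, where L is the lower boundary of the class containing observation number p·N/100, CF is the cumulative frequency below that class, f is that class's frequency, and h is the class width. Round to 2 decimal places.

N = 48; target position k = 10/100 · 48 = 4.8.
Cumulative frequencies: 29, 33, 43, 45, 48.
Observation 4.8 falls in the class 140 – <160.
L = 140, CF = 0, f = 29, h = 20.
P10 = 140 + ((4.8 − 0)/29)·20 = 140 + 3.31034 = 143.31.

143.31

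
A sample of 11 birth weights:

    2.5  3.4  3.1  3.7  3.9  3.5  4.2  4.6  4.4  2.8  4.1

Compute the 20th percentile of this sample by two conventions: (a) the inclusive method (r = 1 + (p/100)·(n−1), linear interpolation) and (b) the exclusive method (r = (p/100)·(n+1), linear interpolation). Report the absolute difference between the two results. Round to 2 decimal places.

Sorted: 2.5, 2.8, 3.1, 3.4, 3.5, 3.7, 3.9, 4.1, 4.2, 4.4, 4.6.
n = 11.
(a) r = 3 → value at rank 3 = 3.1.
(b) r = 2.4; between ranks 2 (2.8) and 3 (3.1): 2.92.
|3.1 − 2.92| = 0.18.

0.18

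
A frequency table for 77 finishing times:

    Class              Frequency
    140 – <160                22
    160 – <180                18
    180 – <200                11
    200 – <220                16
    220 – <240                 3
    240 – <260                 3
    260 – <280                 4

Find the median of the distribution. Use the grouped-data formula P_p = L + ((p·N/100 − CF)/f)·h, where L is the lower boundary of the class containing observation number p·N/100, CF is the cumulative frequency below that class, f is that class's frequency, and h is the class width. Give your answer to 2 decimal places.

178.33

N = 77; target position k = 50/100 · 77 = 38.5.
Cumulative frequencies: 22, 40, 51, 67, 70, 73, 77.
Observation 38.5 falls in the class 160 – <180.
L = 160, CF = 22, f = 18, h = 20.
P50 = 160 + ((38.5 − 22)/18)·20 = 160 + 18.3333 = 178.333.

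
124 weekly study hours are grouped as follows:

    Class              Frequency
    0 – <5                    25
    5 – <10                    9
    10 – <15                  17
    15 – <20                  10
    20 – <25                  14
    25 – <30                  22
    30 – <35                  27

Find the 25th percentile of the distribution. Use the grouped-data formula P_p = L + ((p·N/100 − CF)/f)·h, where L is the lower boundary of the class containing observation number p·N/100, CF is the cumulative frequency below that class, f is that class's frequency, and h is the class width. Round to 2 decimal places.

8.33

N = 124; target position k = 25/100 · 124 = 31.
Cumulative frequencies: 25, 34, 51, 61, 75, 97, 124.
Observation 31 falls in the class 5 – <10.
L = 5, CF = 25, f = 9, h = 5.
P25 = 5 + ((31 − 25)/9)·5 = 5 + 3.33333 = 8.33333.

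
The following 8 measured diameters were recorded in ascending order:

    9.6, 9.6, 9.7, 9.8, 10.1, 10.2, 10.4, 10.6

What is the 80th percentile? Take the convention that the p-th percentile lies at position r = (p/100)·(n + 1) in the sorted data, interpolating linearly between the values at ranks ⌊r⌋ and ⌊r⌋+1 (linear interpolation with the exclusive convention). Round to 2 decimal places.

10.44

n = 8.
r = (80/100)·(8 + 1) = 7.2.
Rank 7 is 10.4 and rank 8 is 10.6.
Interpolate: 10.4 + 0.2·(10.6 − 10.4) = 10.4 + 0.2·0.2 = 10.44.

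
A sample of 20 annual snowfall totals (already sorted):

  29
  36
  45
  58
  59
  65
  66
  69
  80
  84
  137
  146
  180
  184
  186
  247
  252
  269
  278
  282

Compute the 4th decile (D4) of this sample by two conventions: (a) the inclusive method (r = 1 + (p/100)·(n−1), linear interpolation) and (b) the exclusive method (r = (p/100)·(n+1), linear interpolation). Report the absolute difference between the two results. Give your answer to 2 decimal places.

2.20

n = 20.
(a) r = 8.6; between ranks 8 (69) and 9 (80): 75.6.
(b) r = 8.4; between ranks 8 (69) and 9 (80): 73.4.
|75.6 − 73.4| = 2.2.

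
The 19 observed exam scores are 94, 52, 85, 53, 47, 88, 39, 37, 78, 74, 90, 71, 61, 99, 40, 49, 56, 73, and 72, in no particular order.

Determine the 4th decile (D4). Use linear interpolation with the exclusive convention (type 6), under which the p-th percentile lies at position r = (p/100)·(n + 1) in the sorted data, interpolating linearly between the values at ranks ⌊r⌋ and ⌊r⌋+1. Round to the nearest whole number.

56

Sorted: 37, 39, 40, 47, 49, 52, 53, 56, 61, 71, 72, 73, 74, 78, 85, 88, 90, 94, 99.
n = 19.
r = (40/100)·(19 + 1) = 8.
r is an integer, so P40 is the value at rank 8: 56.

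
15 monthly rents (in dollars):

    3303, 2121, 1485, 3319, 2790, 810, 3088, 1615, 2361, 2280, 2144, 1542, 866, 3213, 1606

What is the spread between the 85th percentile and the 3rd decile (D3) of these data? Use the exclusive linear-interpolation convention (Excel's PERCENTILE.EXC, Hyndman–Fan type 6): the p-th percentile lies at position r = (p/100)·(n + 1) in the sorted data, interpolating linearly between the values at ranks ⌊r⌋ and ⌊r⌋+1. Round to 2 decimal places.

1673.80

Sorted: 810, 866, 1485, 1542, 1606, 1615, 2121, 2144, 2280, 2361, 2790, 3088, 3213, 3303, 3319.
n = 15.
P30: r = 4.8; ranks 4–5 are 1542, 1606; interpolating gives 1593.2.
P85: r = 13.6; ranks 13–14 are 3213, 3303; interpolating gives 3267.
Difference: 3267 − 1593.2 = 1673.8.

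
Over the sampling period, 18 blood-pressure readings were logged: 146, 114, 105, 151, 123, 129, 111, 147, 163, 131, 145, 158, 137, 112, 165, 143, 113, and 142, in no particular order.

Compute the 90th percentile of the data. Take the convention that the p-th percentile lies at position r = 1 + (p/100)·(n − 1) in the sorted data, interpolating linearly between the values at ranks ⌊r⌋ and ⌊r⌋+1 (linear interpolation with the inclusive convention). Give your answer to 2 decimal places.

159.50

Sorted: 105, 111, 112, 113, 114, 123, 129, 131, 137, 142, 143, 145, 146, 147, 151, 158, 163, 165.
n = 18.
r = 1 + (90/100)·(18 − 1) = 1 + 15.3 = 16.3.
Rank 16 is 158 and rank 17 is 163.
Interpolate: 158 + 0.3·(163 − 158) = 158 + 0.3·5 = 159.5.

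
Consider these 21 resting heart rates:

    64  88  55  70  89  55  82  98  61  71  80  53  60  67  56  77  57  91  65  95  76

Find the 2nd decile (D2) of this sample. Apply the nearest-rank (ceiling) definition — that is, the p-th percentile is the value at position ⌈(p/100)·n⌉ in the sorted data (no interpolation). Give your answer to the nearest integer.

57

Sorted: 53, 55, 55, 56, 57, 60, 61, 64, 65, 67, 70, 71, 76, 77, 80, 82, 88, 89, 91, 95, 98.
n = 21.
Position = ⌈20/100 · 21⌉ = ⌈4.2⌉ = 5.
The value at rank 5 is 57.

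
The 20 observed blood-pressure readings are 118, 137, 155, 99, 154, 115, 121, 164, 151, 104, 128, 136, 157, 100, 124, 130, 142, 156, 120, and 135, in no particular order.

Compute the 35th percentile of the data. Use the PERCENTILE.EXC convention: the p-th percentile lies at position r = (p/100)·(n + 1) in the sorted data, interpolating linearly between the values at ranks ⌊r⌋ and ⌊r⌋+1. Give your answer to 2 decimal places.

122.05

Sorted: 99, 100, 104, 115, 118, 120, 121, 124, 128, 130, 135, 136, 137, 142, 151, 154, 155, 156, 157, 164.
n = 20.
r = (35/100)·(20 + 1) = 7.35.
Rank 7 is 121 and rank 8 is 124.
Interpolate: 121 + 0.35·(124 − 121) = 121 + 0.35·3 = 122.05.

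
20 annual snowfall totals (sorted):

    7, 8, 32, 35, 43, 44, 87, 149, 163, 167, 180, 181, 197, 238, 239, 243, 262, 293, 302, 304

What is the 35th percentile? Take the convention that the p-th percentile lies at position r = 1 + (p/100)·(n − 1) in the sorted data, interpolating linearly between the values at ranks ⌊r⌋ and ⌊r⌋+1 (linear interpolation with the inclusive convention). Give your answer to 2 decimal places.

127.30

n = 20.
r = 1 + (35/100)·(20 − 1) = 1 + 6.65 = 7.65.
Rank 7 is 87 and rank 8 is 149.
Interpolate: 87 + 0.65·(149 − 87) = 87 + 0.65·62 = 127.3.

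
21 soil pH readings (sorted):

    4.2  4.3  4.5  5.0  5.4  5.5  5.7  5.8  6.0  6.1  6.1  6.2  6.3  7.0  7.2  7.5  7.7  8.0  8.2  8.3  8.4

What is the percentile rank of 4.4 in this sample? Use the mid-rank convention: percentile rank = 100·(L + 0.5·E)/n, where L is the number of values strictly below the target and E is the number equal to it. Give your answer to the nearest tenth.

9.5

Count below 4.4: L = 2; count equal: E = 0; n = 21.
Percentile rank = 100·(2 + 0.5·0)/21 = 100·2/21 = 9.524.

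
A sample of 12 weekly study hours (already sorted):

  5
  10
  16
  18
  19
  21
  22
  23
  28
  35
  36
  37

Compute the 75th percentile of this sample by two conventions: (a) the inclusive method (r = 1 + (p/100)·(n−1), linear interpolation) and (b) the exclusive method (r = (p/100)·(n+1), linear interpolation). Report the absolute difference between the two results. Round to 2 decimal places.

n = 12.
(a) r = 9.25; between ranks 9 (28) and 10 (35): 29.75.
(b) r = 9.75; between ranks 9 (28) and 10 (35): 33.25.
|29.75 − 33.25| = 3.5.

3.50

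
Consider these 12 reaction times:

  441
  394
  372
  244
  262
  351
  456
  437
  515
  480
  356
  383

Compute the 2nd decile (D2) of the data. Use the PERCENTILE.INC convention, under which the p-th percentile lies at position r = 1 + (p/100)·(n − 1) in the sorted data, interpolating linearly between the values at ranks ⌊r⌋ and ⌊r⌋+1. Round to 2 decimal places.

352.00

Sorted: 244, 262, 351, 356, 372, 383, 394, 437, 441, 456, 480, 515.
n = 12.
r = 1 + (20/100)·(12 − 1) = 1 + 2.2 = 3.2.
Rank 3 is 351 and rank 4 is 356.
Interpolate: 351 + 0.2·(356 − 351) = 351 + 0.2·5 = 352.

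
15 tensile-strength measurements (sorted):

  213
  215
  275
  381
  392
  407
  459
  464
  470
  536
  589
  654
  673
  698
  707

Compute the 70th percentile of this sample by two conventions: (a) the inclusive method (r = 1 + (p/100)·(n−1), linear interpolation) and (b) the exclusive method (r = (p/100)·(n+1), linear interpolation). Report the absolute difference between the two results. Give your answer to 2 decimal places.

n = 15.
(a) r = 10.8; between ranks 10 (536) and 11 (589): 578.4.
(b) r = 11.2; between ranks 11 (589) and 12 (654): 602.
|578.4 − 602| = 23.6.

23.60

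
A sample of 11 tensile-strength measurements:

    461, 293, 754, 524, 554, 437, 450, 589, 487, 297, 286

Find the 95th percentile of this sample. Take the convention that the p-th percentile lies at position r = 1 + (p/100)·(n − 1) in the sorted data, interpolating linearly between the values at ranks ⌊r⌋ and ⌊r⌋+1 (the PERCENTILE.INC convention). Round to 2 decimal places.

Sorted: 286, 293, 297, 437, 450, 461, 487, 524, 554, 589, 754.
n = 11.
r = 1 + (95/100)·(11 − 1) = 1 + 9.5 = 10.5.
Rank 10 is 589 and rank 11 is 754.
Interpolate: 589 + 0.5·(754 − 589) = 589 + 0.5·165 = 671.5.

671.50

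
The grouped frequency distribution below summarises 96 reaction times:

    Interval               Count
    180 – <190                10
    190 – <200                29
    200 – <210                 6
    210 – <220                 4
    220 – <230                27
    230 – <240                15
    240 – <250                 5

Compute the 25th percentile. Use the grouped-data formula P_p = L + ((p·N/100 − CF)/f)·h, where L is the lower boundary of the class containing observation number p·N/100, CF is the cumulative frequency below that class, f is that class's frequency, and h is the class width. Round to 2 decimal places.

N = 96; target position k = 25/100 · 96 = 24.
Cumulative frequencies: 10, 39, 45, 49, 76, 91, 96.
Observation 24 falls in the class 190 – <200.
L = 190, CF = 10, f = 29, h = 10.
P25 = 190 + ((24 − 10)/29)·10 = 190 + 4.82759 = 194.828.

194.83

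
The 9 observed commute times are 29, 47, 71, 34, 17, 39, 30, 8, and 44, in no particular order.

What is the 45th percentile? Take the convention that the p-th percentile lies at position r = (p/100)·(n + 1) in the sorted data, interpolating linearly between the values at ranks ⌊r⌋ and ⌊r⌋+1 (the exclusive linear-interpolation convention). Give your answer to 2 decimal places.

Sorted: 8, 17, 29, 30, 34, 39, 44, 47, 71.
n = 9.
r = (45/100)·(9 + 1) = 4.5.
Rank 4 is 30 and rank 5 is 34.
Interpolate: 30 + 0.5·(34 − 30) = 30 + 0.5·4 = 32.

32.00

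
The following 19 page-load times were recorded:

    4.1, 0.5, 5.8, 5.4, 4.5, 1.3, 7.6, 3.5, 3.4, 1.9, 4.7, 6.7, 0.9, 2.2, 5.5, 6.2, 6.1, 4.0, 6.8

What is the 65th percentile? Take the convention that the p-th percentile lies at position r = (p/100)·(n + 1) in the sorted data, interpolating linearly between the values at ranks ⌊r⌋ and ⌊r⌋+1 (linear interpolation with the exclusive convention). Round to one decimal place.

Sorted: 0.5, 0.9, 1.3, 1.9, 2.2, 3.4, 3.5, 4.0, 4.1, 4.5, 4.7, 5.4, 5.5, 5.8, 6.1, 6.2, 6.7, 6.8, 7.6.
n = 19.
r = (65/100)·(19 + 1) = 13.
r is an integer, so P65 is the value at rank 13: 5.5.

5.5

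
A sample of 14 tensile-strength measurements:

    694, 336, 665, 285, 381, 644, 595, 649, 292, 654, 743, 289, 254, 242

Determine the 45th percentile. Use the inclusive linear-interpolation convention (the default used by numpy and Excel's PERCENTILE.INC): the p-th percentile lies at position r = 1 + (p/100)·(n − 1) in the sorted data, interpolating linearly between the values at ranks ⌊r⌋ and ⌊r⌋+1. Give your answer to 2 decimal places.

374.25

Sorted: 242, 254, 285, 289, 292, 336, 381, 595, 644, 649, 654, 665, 694, 743.
n = 14.
r = 1 + (45/100)·(14 − 1) = 1 + 5.85 = 6.85.
Rank 6 is 336 and rank 7 is 381.
Interpolate: 336 + 0.85·(381 − 336) = 336 + 0.85·45 = 374.25.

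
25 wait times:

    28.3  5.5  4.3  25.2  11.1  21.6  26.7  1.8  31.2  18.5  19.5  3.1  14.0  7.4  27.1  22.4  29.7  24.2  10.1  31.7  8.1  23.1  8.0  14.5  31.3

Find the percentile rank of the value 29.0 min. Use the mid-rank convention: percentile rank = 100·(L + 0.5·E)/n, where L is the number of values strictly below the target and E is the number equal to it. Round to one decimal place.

Sorted: 1.8, 3.1, 4.3, 5.5, 7.4, 8.0, 8.1, 10.1, 11.1, 14.0, 14.5, 18.5, 19.5, 21.6, 22.4, 23.1, 24.2, 25.2, 26.7, 27.1, 28.3, 29.7, 31.2, 31.3, 31.7.
Count below 29.0: L = 21; count equal: E = 0; n = 25.
Percentile rank = 100·(21 + 0.5·0)/25 = 100·21/25 = 84.

84.0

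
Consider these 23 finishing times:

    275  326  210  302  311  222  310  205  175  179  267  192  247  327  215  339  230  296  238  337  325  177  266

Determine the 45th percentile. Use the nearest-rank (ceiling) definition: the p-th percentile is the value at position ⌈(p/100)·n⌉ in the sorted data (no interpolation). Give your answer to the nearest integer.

247

Sorted: 175, 177, 179, 192, 205, 210, 215, 222, 230, 238, 247, 266, 267, 275, 296, 302, 310, 311, 325, 326, 327, 337, 339.
n = 23.
Position = ⌈45/100 · 23⌉ = ⌈10.35⌉ = 11.
The value at rank 11 is 247.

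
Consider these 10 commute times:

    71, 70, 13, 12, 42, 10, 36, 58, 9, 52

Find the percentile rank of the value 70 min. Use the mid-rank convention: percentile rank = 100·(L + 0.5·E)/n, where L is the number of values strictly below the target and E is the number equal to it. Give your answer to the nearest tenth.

85.0

Sorted: 9, 10, 12, 13, 36, 42, 52, 58, 70, 71.
Count below 70: L = 8; count equal: E = 1; n = 10.
Percentile rank = 100·(8 + 0.5·1)/10 = 100·8.5/10 = 85.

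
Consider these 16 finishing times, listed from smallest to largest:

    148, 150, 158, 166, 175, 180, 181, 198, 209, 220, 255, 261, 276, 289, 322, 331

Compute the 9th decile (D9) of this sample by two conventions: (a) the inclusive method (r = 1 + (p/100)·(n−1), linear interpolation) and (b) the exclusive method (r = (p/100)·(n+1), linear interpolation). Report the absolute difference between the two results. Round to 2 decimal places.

n = 16.
(a) r = 14.5; between ranks 14 (289) and 15 (322): 305.5.
(b) r = 15.3; between ranks 15 (322) and 16 (331): 324.7.
|305.5 − 324.7| = 19.2.

19.20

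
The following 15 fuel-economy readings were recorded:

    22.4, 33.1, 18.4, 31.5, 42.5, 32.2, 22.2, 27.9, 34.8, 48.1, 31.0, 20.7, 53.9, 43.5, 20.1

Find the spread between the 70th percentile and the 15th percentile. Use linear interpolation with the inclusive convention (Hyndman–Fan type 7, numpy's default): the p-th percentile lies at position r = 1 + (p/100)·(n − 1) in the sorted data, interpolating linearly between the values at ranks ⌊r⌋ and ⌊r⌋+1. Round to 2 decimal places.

13.61

Sorted: 18.4, 20.1, 20.7, 22.2, 22.4, 27.9, 31.0, 31.5, 32.2, 33.1, 34.8, 42.5, 43.5, 48.1, 53.9.
n = 15.
P15: r = 3.1; ranks 3–4 are 20.7, 22.2; interpolating gives 20.85.
P70: r = 10.8; ranks 10–11 are 33.1, 34.8; interpolating gives 34.46.
Difference: 34.46 − 20.85 = 13.61.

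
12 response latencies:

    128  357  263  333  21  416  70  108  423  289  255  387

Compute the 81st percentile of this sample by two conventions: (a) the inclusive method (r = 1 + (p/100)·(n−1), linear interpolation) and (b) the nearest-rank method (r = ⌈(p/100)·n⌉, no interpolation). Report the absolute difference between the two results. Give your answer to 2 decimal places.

Sorted: 21, 70, 108, 128, 255, 263, 289, 333, 357, 387, 416, 423.
n = 12.
(a) r = 9.91; between ranks 9 (357) and 10 (387): 384.3.
(b) the nearest-rank method: rank 10 → 387.
|384.3 − 387| = 2.7.

2.70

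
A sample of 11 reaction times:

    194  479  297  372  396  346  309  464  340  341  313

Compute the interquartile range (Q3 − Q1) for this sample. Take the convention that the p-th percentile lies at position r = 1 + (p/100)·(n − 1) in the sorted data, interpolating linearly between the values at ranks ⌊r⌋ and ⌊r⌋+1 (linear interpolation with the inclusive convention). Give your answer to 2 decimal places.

Sorted: 194, 297, 309, 313, 340, 341, 346, 372, 396, 464, 479.
n = 11.
P25: r = 3.5; ranks 3–4 are 309, 313; interpolating gives 311.
P75: r = 8.5; ranks 8–9 are 372, 396; interpolating gives 384.
Difference: 384 − 311 = 73.

73.00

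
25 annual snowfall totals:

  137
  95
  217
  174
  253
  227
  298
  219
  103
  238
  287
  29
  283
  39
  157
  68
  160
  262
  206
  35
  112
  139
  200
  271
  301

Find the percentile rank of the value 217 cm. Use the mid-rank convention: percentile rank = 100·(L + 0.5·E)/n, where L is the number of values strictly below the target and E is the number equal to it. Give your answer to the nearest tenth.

Sorted: 29, 35, 39, 68, 95, 103, 112, 137, 139, 157, 160, 174, 200, 206, 217, 219, 227, 238, 253, 262, 271, 283, 287, 298, 301.
Count below 217: L = 14; count equal: E = 1; n = 25.
Percentile rank = 100·(14 + 0.5·1)/25 = 100·14.5/25 = 58.

58.0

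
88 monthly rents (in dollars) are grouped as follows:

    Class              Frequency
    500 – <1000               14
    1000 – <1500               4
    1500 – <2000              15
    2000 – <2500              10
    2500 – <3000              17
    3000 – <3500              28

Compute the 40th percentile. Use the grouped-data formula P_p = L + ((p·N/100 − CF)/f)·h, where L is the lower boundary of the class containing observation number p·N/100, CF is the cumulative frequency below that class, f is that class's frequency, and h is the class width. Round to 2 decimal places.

2110.00

N = 88; target position k = 40/100 · 88 = 35.2.
Cumulative frequencies: 14, 18, 33, 43, 60, 88.
Observation 35.2 falls in the class 2000 – <2500.
L = 2000, CF = 33, f = 10, h = 500.
P40 = 2000 + ((35.2 − 33)/10)·500 = 2000 + 110 = 2110.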